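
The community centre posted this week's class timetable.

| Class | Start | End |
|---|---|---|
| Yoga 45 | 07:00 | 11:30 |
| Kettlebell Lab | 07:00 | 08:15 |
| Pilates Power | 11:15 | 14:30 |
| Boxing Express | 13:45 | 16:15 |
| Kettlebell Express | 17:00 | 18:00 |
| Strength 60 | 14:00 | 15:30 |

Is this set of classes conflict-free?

No

Sorted by start: Yoga 45, Kettlebell Lab, Pilates Power, Boxing Express, Strength 60, Kettlebell Express.
Kettlebell Lab starts before Yoga 45 ends → Yoga 45 and Kettlebell Lab overlap.
That's a conflict, so the schedule is not conflict-free.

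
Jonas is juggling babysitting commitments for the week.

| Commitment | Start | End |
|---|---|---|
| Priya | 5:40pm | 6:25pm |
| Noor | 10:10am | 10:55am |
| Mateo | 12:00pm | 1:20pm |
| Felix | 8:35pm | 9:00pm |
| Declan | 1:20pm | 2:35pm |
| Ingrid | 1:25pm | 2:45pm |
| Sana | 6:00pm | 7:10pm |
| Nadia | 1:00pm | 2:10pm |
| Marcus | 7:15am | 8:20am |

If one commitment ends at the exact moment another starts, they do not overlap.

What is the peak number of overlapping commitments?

3

Sweep the timeline, counting +1 at each start and −1 at each end (ends before starts at a tie):
7:15am start Marcus → 1
8:20am end Marcus → 0
10:10am start Noor → 1
10:55am end Noor → 0
12:00pm start Mateo → 1
1:00pm start Nadia → 2
1:20pm end Mateo → 1
1:20pm start Declan → 2
1:25pm start Ingrid → 3
2:10pm end Nadia → 2
2:35pm end Declan → 1
2:45pm end Ingrid → 0
5:40pm start Priya → 1
6:00pm start Sana → 2
6:25pm end Priya → 1
7:10pm end Sana → 0
8:35pm start Felix → 1
9:00pm end Felix → 0
Peak is 3, at 1:25pm (Declan, Ingrid, Nadia).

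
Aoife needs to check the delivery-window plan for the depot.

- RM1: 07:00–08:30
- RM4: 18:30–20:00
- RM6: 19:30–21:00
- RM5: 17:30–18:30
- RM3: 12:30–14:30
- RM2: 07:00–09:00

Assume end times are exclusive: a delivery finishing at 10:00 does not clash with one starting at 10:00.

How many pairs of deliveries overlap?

2

Sorted by start: RM1, RM2, RM3, RM5, RM4, RM6.
RM2 starts before RM1 ends → RM1 and RM2 overlap.
RM3 starts after RM1 ends, so RM1 has no further overlaps.
RM3 starts after RM2 ends, so RM2 has no further overlaps.
RM5 starts after RM3 ends, so RM3 has no further overlaps.
RM4 starts exactly when RM5 ends (back-to-back, no overlap), so RM5 has no further overlaps.
RM6 starts before RM4 ends → RM4 and RM6 overlap.
Overlapping pairs: RM1 & RM2, RM4 & RM6 — 2 in total.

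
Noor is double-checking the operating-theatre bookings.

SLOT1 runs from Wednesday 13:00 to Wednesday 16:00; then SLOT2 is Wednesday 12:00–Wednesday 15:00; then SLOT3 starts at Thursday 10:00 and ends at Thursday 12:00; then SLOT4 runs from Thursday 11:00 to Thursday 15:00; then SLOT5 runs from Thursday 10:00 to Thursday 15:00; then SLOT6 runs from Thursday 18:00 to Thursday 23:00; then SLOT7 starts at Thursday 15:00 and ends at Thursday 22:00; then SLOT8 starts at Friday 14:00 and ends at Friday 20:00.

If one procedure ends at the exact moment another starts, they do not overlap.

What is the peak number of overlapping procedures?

3

Walk through starts and ends in time order (an end at T is processed before a start at T):
Wednesday 12:00 start SLOT2 → 1
Wednesday 13:00 start SLOT1 → 2
Wednesday 15:00 end SLOT2 → 1
Wednesday 16:00 end SLOT1 → 0
Thursday 10:00 start SLOT3 → 1
Thursday 10:00 start SLOT5 → 2
Thursday 11:00 start SLOT4 → 3
Thursday 12:00 end SLOT3 → 2
Thursday 15:00 end SLOT4 → 1
Thursday 15:00 end SLOT5 → 0
Thursday 15:00 start SLOT7 → 1
Thursday 18:00 start SLOT6 → 2
Thursday 22:00 end SLOT7 → 1
Thursday 23:00 end SLOT6 → 0
Friday 14:00 start SLOT8 → 1
Friday 20:00 end SLOT8 → 0
Peak is 3, at Thursday 11:00 (SLOT3, SLOT4, SLOT5).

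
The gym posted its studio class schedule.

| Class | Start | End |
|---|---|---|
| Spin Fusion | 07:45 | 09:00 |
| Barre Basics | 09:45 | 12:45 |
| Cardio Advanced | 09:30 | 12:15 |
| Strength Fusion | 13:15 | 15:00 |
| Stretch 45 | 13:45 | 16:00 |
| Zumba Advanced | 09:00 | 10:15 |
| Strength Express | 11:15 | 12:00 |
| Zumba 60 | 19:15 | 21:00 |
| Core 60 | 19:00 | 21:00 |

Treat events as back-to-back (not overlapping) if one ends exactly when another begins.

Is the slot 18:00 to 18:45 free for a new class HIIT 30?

Spin Fusion: ends 09:00 at or before HIIT 30 starts 18:00 → clear.
Zumba Advanced: ends 10:15 at or before HIIT 30 starts 18:00 → clear.
Cardio Advanced: ends 12:15 at or before HIIT 30 starts 18:00 → clear.
Barre Basics: ends 12:45 at or before HIIT 30 starts 18:00 → clear.
Strength Express: ends 12:00 at or before HIIT 30 starts 18:00 → clear.
Strength Fusion: ends 15:00 at or before HIIT 30 starts 18:00 → clear.
Stretch 45: ends 16:00 at or before HIIT 30 starts 18:00 → clear.
Core 60: starts 19:00 at or after HIIT 30 ends 18:45 → clear.
Zumba 60: starts 19:15 at or after HIIT 30 ends 18:45 → clear.

Yes — the slot is free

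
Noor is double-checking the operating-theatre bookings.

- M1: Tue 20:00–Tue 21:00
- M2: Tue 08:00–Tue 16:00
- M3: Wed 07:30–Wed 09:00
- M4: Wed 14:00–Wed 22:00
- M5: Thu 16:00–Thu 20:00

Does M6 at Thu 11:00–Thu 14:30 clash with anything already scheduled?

M2: ends Tue 16:00 at or before M6 starts Thu 11:00 → clear.
M1: ends Tue 21:00 at or before M6 starts Thu 11:00 → clear.
M3: ends Wed 09:00 at or before M6 starts Thu 11:00 → clear.
M4: ends Wed 22:00 at or before M6 starts Thu 11:00 → clear.
M5: starts Thu 16:00 at or after M6 ends Thu 14:30 → clear.

No — it doesn't clash with anything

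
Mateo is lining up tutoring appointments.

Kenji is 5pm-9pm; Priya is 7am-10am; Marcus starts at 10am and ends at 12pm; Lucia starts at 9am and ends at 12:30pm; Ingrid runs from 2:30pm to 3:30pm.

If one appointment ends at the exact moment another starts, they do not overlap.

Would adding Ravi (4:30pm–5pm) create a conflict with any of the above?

Priya: ends 10am at or before Ravi starts 4:30pm → clear.
Lucia: ends 12:30pm at or before Ravi starts 4:30pm → clear.
Marcus: ends 12pm at or before Ravi starts 4:30pm → clear.
Ingrid: ends 3:30pm at or before Ravi starts 4:30pm → clear.
Kenji: starts 5pm at or after Ravi ends 5pm → clear.

No — it doesn't clash with anything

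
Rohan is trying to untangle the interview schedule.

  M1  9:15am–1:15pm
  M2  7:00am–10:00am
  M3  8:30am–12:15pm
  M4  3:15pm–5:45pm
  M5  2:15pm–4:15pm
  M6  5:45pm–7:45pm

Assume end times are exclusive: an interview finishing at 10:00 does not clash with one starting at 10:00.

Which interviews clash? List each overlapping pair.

Sorted by start: M2, M3, M1, M5, M4, M6.
M3 starts before M2 ends → M2 and M3 overlap.
M1 starts before M2 ends → M2 and M1 overlap.
M5 starts after M2 ends — done with M2.
M1 starts before M3 ends → M3 and M1 overlap.
M5 starts after M3 ends — done with M3.
M5 starts after M1 ends — done with M1.
M4 starts before M5 ends → M5 and M4 overlap.
M6 starts after M5 ends.
M6 starts exactly when M4 ends (back-to-back, no overlap).

M1 & M2, M1 & M3, M2 & M3, M4 & M5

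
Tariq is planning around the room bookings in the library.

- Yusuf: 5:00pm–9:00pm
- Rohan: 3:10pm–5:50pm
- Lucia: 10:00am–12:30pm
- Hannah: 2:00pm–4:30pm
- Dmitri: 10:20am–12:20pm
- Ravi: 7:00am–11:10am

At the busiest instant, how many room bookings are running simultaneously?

3

Sweep the timeline, counting +1 at each start and −1 at each end (ends before starts at a tie):
7:00am start Ravi → 1
10:00am start Lucia → 2
10:20am start Dmitri → 3
11:10am end Ravi → 2
12:20pm end Dmitri → 1
12:30pm end Lucia → 0
2:00pm start Hannah → 1
3:10pm start Rohan → 2
4:30pm end Hannah → 1
5:00pm start Yusuf → 2
5:50pm end Rohan → 1
9:00pm end Yusuf → 0
Peak is 3, at 10:20am (Dmitri, Lucia, Ravi).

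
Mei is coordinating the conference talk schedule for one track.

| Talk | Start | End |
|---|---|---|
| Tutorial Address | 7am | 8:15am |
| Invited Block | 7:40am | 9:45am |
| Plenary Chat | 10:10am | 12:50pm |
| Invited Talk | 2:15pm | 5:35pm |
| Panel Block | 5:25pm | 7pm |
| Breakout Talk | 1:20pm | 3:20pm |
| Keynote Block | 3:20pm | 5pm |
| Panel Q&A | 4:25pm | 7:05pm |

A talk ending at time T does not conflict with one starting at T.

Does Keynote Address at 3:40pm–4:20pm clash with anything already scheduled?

Yes — it overlaps Invited Talk, Keynote Block

Tutorial Address: ends 8:15am at or before Keynote Address starts 3:40pm → clear.
Invited Block: ends 9:45am at or before Keynote Address starts 3:40pm → clear.
Plenary Chat: ends 12:50pm at or before Keynote Address starts 3:40pm → clear.
Breakout Talk: ends 3:20pm at or before Keynote Address starts 3:40pm → clear.
Invited Talk: starts 2:15pm before Keynote Address ends 4:20pm, and ends 5:35pm after Keynote Address starts 3:40pm → overlap.
Keynote Block: starts 3:20pm before Keynote Address ends 4:20pm, and ends 5pm after Keynote Address starts 3:40pm → overlap.
Panel Q&A: starts 4:25pm at or after Keynote Address ends 4:20pm → clear.
Panel Block: starts 5:25pm at or after Keynote Address ends 4:20pm → clear.
Keynote Address overlaps Invited Talk, Keynote Block.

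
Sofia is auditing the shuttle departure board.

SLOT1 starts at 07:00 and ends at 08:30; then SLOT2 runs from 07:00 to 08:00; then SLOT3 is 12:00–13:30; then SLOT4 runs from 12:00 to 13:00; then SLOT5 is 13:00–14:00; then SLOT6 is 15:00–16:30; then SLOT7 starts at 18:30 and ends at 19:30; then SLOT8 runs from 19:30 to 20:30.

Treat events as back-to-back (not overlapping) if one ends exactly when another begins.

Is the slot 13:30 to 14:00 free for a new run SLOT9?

No — it overlaps SLOT5

SLOT1: ends 08:30 at or before SLOT9 starts 13:30 → clear.
SLOT2: ends 08:00 at or before SLOT9 starts 13:30 → clear.
SLOT3: ends 13:30 at or before SLOT9 starts 13:30 → clear.
SLOT4: ends 13:00 at or before SLOT9 starts 13:30 → clear.
SLOT5: starts 13:00 before SLOT9 ends 14:00, and ends 14:00 after SLOT9 starts 13:30 → overlap.
SLOT6: starts 15:00 at or after SLOT9 ends 14:00 → clear.
SLOT7: starts 18:30 at or after SLOT9 ends 14:00 → clear.
SLOT8: starts 19:30 at or after SLOT9 ends 14:00 → clear.
SLOT9 overlaps SLOT5.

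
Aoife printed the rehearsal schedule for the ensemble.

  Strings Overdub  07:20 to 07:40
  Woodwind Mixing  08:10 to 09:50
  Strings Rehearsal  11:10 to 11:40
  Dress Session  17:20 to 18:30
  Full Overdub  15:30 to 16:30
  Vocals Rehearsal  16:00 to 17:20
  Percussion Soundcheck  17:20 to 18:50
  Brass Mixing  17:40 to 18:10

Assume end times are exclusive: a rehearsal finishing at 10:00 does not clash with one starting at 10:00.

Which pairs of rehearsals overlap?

Brass Mixing & Dress Session, Brass Mixing & Percussion Soundcheck, Dress Session & Percussion Soundcheck, Full Overdub & Vocals Rehearsal

Sorted by start: Strings Overdub, Woodwind Mixing, Strings Rehearsal, Full Overdub, Vocals Rehearsal, Dress Session, Percussion Soundcheck, Brass Mixing.
Woodwind Mixing starts after Strings Overdub ends; Strings Overdub is clear from here.
Strings Rehearsal starts after Woodwind Mixing ends; Woodwind Mixing is clear from here.
Full Overdub starts after Strings Rehearsal ends; Strings Rehearsal is clear from here.
Vocals Rehearsal starts before Full Overdub ends → Full Overdub and Vocals Rehearsal overlap.
Dress Session starts after Full Overdub ends; Full Overdub is clear from here.
Dress Session starts exactly when Vocals Rehearsal ends (back-to-back, no overlap); Vocals Rehearsal is clear from here.
Percussion Soundcheck starts before Dress Session ends → Dress Session and Percussion Soundcheck overlap.
Brass Mixing starts before Dress Session ends → Dress Session and Brass Mixing overlap.
Brass Mixing starts before Percussion Soundcheck ends → Percussion Soundcheck and Brass Mixing overlap.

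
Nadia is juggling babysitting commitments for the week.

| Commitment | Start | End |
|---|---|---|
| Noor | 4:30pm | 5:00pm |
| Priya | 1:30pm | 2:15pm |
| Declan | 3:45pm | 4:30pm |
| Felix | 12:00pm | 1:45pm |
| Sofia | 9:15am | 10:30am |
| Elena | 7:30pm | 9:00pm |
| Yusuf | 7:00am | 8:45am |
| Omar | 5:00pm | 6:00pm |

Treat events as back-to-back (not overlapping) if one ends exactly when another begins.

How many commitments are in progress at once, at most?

Sort all start/end points and keep a running count:
7:00am start Yusuf → 1
8:45am end Yusuf → 0
9:15am start Sofia → 1
10:30am end Sofia → 0
12:00pm start Felix → 1
1:30pm start Priya → 2
1:45pm end Felix → 1
2:15pm end Priya → 0
3:45pm start Declan → 1
4:30pm end Declan → 0
4:30pm start Noor → 1
5:00pm end Noor → 0
5:00pm start Omar → 1
6:00pm end Omar → 0
7:30pm start Elena → 1
9:00pm end Elena → 0
Peak is 2, at 1:30pm (Felix, Priya).

2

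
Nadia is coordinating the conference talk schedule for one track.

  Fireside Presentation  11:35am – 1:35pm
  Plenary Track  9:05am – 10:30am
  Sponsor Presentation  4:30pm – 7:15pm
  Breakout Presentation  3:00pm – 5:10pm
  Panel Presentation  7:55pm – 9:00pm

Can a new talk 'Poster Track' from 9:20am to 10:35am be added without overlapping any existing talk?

No — it overlaps Plenary Track

Plenary Track: starts 9:05am before Poster Track ends 10:35am, and ends 10:30am after Poster Track starts 9:20am → overlap.
Fireside Presentation: starts 11:35am at or after Poster Track ends 10:35am → clear.
Breakout Presentation: starts 3:00pm at or after Poster Track ends 10:35am → clear.
Sponsor Presentation: starts 4:30pm at or after Poster Track ends 10:35am → clear.
Panel Presentation: starts 7:55pm at or after Poster Track ends 10:35am → clear.
Poster Track overlaps Plenary Track.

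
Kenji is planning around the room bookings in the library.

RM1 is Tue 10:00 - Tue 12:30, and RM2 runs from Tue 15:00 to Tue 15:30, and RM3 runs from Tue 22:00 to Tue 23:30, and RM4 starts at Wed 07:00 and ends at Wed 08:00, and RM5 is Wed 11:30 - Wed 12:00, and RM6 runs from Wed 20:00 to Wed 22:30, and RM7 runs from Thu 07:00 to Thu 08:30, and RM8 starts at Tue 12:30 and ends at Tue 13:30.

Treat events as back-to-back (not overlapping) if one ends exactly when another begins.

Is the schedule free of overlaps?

Sorted by start: RM1, RM8, RM2, RM3, RM4, RM5, RM6, RM7.
RM8 starts exactly when RM1 ends (back-to-back, no overlap); RM1 is clear from here.
RM2 starts after RM8 ends; RM8 is clear from here.
RM3 starts after RM2 ends; RM2 is clear from here.
RM4 starts after RM3 ends; RM3 is clear from here.
RM5 starts after RM4 ends; RM4 is clear from here.
RM6 starts after RM5 ends; RM5 is clear from here.
RM7 starts after RM6 ends.
Every pair is clear; the schedule has no overlaps.

Yes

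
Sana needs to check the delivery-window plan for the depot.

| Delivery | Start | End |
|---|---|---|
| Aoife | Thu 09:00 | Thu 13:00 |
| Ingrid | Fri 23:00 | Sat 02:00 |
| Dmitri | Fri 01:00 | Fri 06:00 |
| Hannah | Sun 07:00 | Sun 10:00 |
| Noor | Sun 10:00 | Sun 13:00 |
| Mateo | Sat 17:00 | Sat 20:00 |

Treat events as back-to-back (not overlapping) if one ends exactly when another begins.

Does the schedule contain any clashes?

Two intervals overlap when each starts before the other ends.
Sorted by start: Aoife, Dmitri, Ingrid, Mateo, Hannah, Noor.
Dmitri starts after Aoife ends, so nothing later overlaps Aoife either.
Ingrid starts after Dmitri ends, so nothing later overlaps Dmitri either.
Mateo starts after Ingrid ends, so nothing later overlaps Ingrid either.
Hannah starts after Mateo ends, so nothing later overlaps Mateo either.
Noor starts exactly when Hannah ends (back-to-back, no overlap).
Every pair is clear; the schedule has no overlaps.

No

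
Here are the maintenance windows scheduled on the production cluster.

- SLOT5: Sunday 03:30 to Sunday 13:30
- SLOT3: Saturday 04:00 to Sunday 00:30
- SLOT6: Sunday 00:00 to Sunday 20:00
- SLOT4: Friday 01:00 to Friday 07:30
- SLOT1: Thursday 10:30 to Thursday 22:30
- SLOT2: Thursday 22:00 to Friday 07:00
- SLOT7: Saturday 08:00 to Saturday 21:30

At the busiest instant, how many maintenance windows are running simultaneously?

Sort all start/end points and keep a running count:
Thursday 10:30 start SLOT1 → 1
Thursday 22:00 start SLOT2 → 2
Thursday 22:30 end SLOT1 → 1
Friday 01:00 start SLOT4 → 2
Friday 07:00 end SLOT2 → 1
Friday 07:30 end SLOT4 → 0
Saturday 04:00 start SLOT3 → 1
Saturday 08:00 start SLOT7 → 2
Saturday 21:30 end SLOT7 → 1
Sunday 00:00 start SLOT6 → 2
Sunday 00:30 end SLOT3 → 1
Sunday 03:30 start SLOT5 → 2
Sunday 13:30 end SLOT5 → 1
Sunday 20:00 end SLOT6 → 0
Peak is 2, at Thursday 22:00 (SLOT1, SLOT2).

2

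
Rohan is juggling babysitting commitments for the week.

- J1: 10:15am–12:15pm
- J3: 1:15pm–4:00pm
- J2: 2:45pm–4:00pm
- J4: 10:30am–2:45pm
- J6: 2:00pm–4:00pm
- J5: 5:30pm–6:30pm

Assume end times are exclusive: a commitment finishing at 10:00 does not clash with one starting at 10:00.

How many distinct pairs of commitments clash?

Two intervals overlap when each starts before the other ends.
Sorted by start: J1, J4, J3, J6, J2, J5.
J4 starts before J1 ends → J1 and J4 overlap.
J3 starts after J1 ends — done with J1.
J3 starts before J4 ends → J4 and J3 overlap.
J6 starts before J4 ends → J4 and J6 overlap.
J2 starts exactly when J4 ends (back-to-back, no overlap) — done with J4.
J6 starts before J3 ends → J3 and J6 overlap.
J2 starts before J3 ends → J3 and J2 overlap.
J5 starts after J3 ends.
J2 starts before J6 ends → J6 and J2 overlap.
J5 starts after J6 ends.
J5 starts after J2 ends.
Overlapping pairs: J1 & J4, J2 & J3, J2 & J6, J3 & J4, J3 & J6, J4 & J6 — 6 in total.

6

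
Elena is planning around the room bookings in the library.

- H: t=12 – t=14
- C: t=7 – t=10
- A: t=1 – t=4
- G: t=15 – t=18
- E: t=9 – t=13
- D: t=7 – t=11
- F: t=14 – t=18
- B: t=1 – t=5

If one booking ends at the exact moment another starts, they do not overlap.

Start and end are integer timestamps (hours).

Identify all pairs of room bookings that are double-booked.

A & B, C & D, C & E, D & E, E & H, F & G

Sorted by start: A, B, C, D, E, H, F, G.
B starts before A ends → A and B overlap.
C starts after A ends — done with A.
C starts after B ends — done with B.
D starts before C ends → C and D overlap.
E starts before C ends → C and E overlap.
H starts after C ends — done with C.
E starts before D ends → D and E overlap.
H starts after D ends — done with D.
H starts before E ends → E and H overlap.
F starts after E ends — done with E.
F starts exactly when H ends (back-to-back, no overlap) — done with H.
G starts before F ends → F and G overlap.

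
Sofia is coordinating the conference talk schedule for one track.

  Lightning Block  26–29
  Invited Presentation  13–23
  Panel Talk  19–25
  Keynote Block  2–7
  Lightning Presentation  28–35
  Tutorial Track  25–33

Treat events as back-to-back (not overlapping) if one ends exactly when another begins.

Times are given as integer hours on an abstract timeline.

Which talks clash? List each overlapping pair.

Invited Presentation & Panel Talk, Lightning Block & Lightning Presentation, Lightning Block & Tutorial Track, Lightning Presentation & Tutorial Track

Sorted by start: Keynote Block, Invited Presentation, Panel Talk, Tutorial Track, Lightning Block, Lightning Presentation.
Invited Presentation starts after Keynote Block ends — done with Keynote Block.
Panel Talk starts before Invited Presentation ends → Invited Presentation and Panel Talk overlap.
Tutorial Track starts after Invited Presentation ends — done with Invited Presentation.
Tutorial Track starts exactly when Panel Talk ends (back-to-back, no overlap) — done with Panel Talk.
Lightning Block starts before Tutorial Track ends → Tutorial Track and Lightning Block overlap.
Lightning Presentation starts before Tutorial Track ends → Tutorial Track and Lightning Presentation overlap.
Lightning Presentation starts before Lightning Block ends → Lightning Block and Lightning Presentation overlap.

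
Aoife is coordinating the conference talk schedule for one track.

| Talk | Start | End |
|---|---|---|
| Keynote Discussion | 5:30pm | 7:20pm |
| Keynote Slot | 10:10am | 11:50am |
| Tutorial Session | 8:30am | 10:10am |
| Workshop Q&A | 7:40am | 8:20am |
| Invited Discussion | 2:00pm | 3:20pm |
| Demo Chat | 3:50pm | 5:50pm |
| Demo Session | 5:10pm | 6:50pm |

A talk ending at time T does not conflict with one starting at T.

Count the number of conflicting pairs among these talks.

3

Sorted by start: Workshop Q&A, Tutorial Session, Keynote Slot, Invited Discussion, Demo Chat, Demo Session, Keynote Discussion.
Tutorial Session starts after Workshop Q&A ends, so nothing later overlaps Workshop Q&A either.
Keynote Slot starts exactly when Tutorial Session ends (back-to-back, no overlap), so nothing later overlaps Tutorial Session either.
Invited Discussion starts after Keynote Slot ends, so nothing later overlaps Keynote Slot either.
Demo Chat starts after Invited Discussion ends, so nothing later overlaps Invited Discussion either.
Demo Session starts before Demo Chat ends → Demo Chat and Demo Session overlap.
Keynote Discussion starts before Demo Chat ends → Demo Chat and Keynote Discussion overlap.
Keynote Discussion starts before Demo Session ends → Demo Session and Keynote Discussion overlap.
Overlapping pairs: Demo Chat & Demo Session, Demo Chat & Keynote Discussion, Demo Session & Keynote Discussion — 3 in total.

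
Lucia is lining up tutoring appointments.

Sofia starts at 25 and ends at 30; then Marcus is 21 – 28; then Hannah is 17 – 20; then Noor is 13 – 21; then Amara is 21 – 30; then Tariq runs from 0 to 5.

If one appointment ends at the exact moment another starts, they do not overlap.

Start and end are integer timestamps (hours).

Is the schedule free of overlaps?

Sorted by start: Tariq, Noor, Hannah, Marcus, Amara, Sofia.
Noor starts after Tariq ends, so nothing later overlaps Tariq either.
Hannah starts before Noor ends → Noor and Hannah overlap.
That's a conflict, so the schedule is not conflict-free.

No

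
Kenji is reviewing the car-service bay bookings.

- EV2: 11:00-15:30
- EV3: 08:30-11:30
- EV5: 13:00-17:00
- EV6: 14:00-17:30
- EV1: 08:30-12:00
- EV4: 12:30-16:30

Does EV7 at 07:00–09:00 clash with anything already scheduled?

EV1: starts 08:30 before EV7 ends 09:00, and ends 12:00 after EV7 starts 07:00 → overlap.
EV3: starts 08:30 before EV7 ends 09:00, and ends 11:30 after EV7 starts 07:00 → overlap.
EV2: starts 11:00 at or after EV7 ends 09:00 → clear.
EV4: starts 12:30 at or after EV7 ends 09:00 → clear.
EV5: starts 13:00 at or after EV7 ends 09:00 → clear.
EV6: starts 14:00 at or after EV7 ends 09:00 → clear.
EV7 overlaps EV1, EV3.

Yes — it overlaps EV1, EV3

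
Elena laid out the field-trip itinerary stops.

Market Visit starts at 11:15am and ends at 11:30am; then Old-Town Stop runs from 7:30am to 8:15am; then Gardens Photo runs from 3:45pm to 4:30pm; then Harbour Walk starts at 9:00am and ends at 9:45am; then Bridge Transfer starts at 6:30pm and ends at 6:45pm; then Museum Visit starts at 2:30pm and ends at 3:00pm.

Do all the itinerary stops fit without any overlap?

Yes

Check each pair: they overlap iff neither finishes before the other starts.
Sorted by start: Old-Town Stop, Harbour Walk, Market Visit, Museum Visit, Gardens Photo, Bridge Transfer.
Harbour Walk starts after Old-Town Stop ends; Old-Town Stop is clear from here.
Market Visit starts after Harbour Walk ends; Harbour Walk is clear from here.
Museum Visit starts after Market Visit ends; Market Visit is clear from here.
Gardens Photo starts after Museum Visit ends; Museum Visit is clear from here.
Bridge Transfer starts after Gardens Photo ends.
Every pair is clear; the schedule has no overlaps.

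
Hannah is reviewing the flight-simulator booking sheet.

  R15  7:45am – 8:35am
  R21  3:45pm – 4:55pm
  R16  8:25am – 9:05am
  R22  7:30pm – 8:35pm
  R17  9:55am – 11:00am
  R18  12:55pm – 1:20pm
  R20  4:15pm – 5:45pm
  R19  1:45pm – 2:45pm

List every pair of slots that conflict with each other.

R15 & R16, R20 & R21

Sorted by start: R15, R16, R17, R18, R19, R21, R20, R22.
R16 starts before R15 ends → R15 and R16 overlap.
R17 starts after R15 ends, so nothing later overlaps R15 either.
R17 starts after R16 ends, so nothing later overlaps R16 either.
R18 starts after R17 ends, so nothing later overlaps R17 either.
R19 starts after R18 ends, so nothing later overlaps R18 either.
R21 starts after R19 ends, so nothing later overlaps R19 either.
R20 starts before R21 ends → R21 and R20 overlap.
R22 starts after R21 ends.
R22 starts after R20 ends.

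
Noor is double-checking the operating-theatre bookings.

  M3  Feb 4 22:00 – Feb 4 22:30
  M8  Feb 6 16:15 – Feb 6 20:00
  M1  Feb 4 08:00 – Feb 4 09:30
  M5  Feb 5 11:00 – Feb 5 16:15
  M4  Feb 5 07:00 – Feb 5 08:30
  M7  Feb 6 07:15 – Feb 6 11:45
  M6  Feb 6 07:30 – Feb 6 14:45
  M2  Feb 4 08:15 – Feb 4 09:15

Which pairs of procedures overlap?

M1 & M2, M6 & M7

Check each pair: they overlap iff neither finishes before the other starts.
Sorted by start: M1, M2, M3, M4, M5, M7, M6, M8.
M2 starts before M1 ends → M1 and M2 overlap.
M3 starts after M1 ends, so nothing later overlaps M1 either.
M3 starts after M2 ends, so nothing later overlaps M2 either.
M4 starts after M3 ends, so nothing later overlaps M3 either.
M5 starts after M4 ends, so nothing later overlaps M4 either.
M7 starts after M5 ends, so nothing later overlaps M5 either.
M6 starts before M7 ends → M7 and M6 overlap.
M8 starts after M7 ends.
M8 starts after M6 ends.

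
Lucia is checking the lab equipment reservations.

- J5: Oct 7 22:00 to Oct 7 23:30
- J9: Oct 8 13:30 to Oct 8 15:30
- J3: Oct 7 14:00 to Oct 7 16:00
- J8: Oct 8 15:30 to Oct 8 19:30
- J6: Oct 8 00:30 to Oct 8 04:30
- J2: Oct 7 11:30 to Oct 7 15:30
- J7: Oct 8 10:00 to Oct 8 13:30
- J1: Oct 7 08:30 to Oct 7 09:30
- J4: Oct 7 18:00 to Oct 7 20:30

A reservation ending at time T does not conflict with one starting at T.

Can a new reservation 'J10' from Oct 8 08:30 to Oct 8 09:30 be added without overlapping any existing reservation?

J1: ends Oct 7 09:30 at or before J10 starts Oct 8 08:30 → clear.
J2: ends Oct 7 15:30 at or before J10 starts Oct 8 08:30 → clear.
J3: ends Oct 7 16:00 at or before J10 starts Oct 8 08:30 → clear.
J4: ends Oct 7 20:30 at or before J10 starts Oct 8 08:30 → clear.
J5: ends Oct 7 23:30 at or before J10 starts Oct 8 08:30 → clear.
J6: ends Oct 8 04:30 at or before J10 starts Oct 8 08:30 → clear.
J7: starts Oct 8 10:00 at or after J10 ends Oct 8 09:30 → clear.
J9: starts Oct 8 13:30 at or after J10 ends Oct 8 09:30 → clear.
J8: starts Oct 8 15:30 at or after J10 ends Oct 8 09:30 → clear.

Yes — the slot is free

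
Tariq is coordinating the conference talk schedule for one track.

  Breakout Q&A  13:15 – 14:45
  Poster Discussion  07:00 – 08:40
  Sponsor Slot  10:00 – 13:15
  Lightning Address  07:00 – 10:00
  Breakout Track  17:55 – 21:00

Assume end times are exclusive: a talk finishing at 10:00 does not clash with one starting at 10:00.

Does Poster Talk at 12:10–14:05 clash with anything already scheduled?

Lightning Address: ends 10:00 at or before Poster Talk starts 12:10 → clear.
Poster Discussion: ends 08:40 at or before Poster Talk starts 12:10 → clear.
Sponsor Slot: starts 10:00 before Poster Talk ends 14:05, and ends 13:15 after Poster Talk starts 12:10 → overlap.
Breakout Q&A: starts 13:15 before Poster Talk ends 14:05, and ends 14:45 after Poster Talk starts 12:10 → overlap.
Breakout Track: starts 17:55 at or after Poster Talk ends 14:05 → clear.
Poster Talk overlaps Sponsor Slot, Breakout Q&A.

Yes — it overlaps Breakout Q&A, Sponsor Slot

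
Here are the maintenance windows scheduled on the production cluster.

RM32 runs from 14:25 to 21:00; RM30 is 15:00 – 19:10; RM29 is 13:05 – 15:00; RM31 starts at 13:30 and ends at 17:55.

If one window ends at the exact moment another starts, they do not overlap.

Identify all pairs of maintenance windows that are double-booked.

Check each pair: they overlap iff neither finishes before the other starts.
Sorted by start: RM29, RM31, RM32, RM30.
RM31 starts before RM29 ends → RM29 and RM31 overlap.
RM32 starts before RM29 ends → RM29 and RM32 overlap.
RM30 starts exactly when RM29 ends (back-to-back, no overlap).
RM32 starts before RM31 ends → RM31 and RM32 overlap.
RM30 starts before RM31 ends → RM31 and RM30 overlap.
RM30 starts before RM32 ends → RM32 and RM30 overlap.

RM29 & RM31, RM29 & RM32, RM30 & RM31, RM30 & RM32, RM31 & RM32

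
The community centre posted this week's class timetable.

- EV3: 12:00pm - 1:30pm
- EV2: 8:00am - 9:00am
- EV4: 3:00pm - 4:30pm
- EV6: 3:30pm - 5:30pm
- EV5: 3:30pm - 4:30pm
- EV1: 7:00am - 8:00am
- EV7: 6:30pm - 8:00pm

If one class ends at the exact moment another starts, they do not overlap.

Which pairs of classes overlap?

Two intervals overlap when each starts before the other ends.
Sorted by start: EV1, EV2, EV3, EV4, EV5, EV6, EV7.
EV2 starts exactly when EV1 ends (back-to-back, no overlap) — done with EV1.
EV3 starts after EV2 ends — done with EV2.
EV4 starts after EV3 ends — done with EV3.
EV5 starts before EV4 ends → EV4 and EV5 overlap.
EV6 starts before EV4 ends → EV4 and EV6 overlap.
EV7 starts after EV4 ends.
EV6 starts before EV5 ends → EV5 and EV6 overlap.
EV7 starts after EV5 ends.
EV7 starts after EV6 ends.

EV4 & EV5, EV4 & EV6, EV5 & EV6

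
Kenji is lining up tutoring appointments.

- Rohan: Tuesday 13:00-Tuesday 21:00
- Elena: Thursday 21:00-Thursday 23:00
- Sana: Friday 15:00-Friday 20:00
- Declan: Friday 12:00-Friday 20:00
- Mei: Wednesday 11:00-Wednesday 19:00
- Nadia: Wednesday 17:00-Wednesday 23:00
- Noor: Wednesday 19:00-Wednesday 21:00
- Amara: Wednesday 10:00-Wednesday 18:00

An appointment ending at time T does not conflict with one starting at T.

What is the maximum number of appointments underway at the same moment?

3

Walk through starts and ends in time order (an end at T is processed before a start at T):
Tuesday 13:00 start Rohan → 1
Tuesday 21:00 end Rohan → 0
Wednesday 10:00 start Amara → 1
Wednesday 11:00 start Mei → 2
Wednesday 17:00 start Nadia → 3
Wednesday 18:00 end Amara → 2
Wednesday 19:00 end Mei → 1
Wednesday 19:00 start Noor → 2
Wednesday 21:00 end Noor → 1
Wednesday 23:00 end Nadia → 0
Thursday 21:00 start Elena → 1
Thursday 23:00 end Elena → 0
Friday 12:00 start Declan → 1
Friday 15:00 start Sana → 2
Friday 20:00 end Declan → 1
Friday 20:00 end Sana → 0
Peak is 3, at Wednesday 17:00 (Amara, Mei, Nadia).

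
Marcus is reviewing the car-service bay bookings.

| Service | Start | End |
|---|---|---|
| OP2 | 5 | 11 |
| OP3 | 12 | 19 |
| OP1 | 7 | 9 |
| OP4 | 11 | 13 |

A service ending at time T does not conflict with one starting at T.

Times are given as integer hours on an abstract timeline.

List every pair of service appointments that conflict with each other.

Sorted by start: OP2, OP1, OP4, OP3.
OP1 starts before OP2 ends → OP2 and OP1 overlap.
OP4 starts exactly when OP2 ends (back-to-back, no overlap); OP2 is clear from here.
OP4 starts after OP1 ends; OP1 is clear from here.
OP3 starts before OP4 ends → OP4 and OP3 overlap.

OP1 & OP2, OP3 & OP4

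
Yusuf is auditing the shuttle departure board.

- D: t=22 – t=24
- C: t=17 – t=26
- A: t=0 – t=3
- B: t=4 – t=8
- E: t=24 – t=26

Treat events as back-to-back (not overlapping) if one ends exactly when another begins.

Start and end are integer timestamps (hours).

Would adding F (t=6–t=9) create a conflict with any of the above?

A: ends t=3 at or before F starts t=6 → clear.
B: starts t=4 before F ends t=9, and ends t=8 after F starts t=6 → overlap.
C: starts t=17 at or after F ends t=9 → clear.
D: starts t=22 at or after F ends t=9 → clear.
E: starts t=24 at or after F ends t=9 → clear.
F overlaps B.

Yes — it overlaps B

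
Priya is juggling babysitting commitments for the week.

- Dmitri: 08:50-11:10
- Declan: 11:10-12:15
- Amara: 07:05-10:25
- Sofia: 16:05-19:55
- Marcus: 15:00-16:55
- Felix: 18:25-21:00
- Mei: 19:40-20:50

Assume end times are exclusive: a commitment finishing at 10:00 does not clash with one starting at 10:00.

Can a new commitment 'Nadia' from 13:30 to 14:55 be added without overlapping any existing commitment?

Amara: ends 10:25 at or before Nadia starts 13:30 → clear.
Dmitri: ends 11:10 at or before Nadia starts 13:30 → clear.
Declan: ends 12:15 at or before Nadia starts 13:30 → clear.
Marcus: starts 15:00 at or after Nadia ends 14:55 → clear.
Sofia: starts 16:05 at or after Nadia ends 14:55 → clear.
Felix: starts 18:25 at or after Nadia ends 14:55 → clear.
Mei: starts 19:40 at or after Nadia ends 14:55 → clear.

Yes — the slot is free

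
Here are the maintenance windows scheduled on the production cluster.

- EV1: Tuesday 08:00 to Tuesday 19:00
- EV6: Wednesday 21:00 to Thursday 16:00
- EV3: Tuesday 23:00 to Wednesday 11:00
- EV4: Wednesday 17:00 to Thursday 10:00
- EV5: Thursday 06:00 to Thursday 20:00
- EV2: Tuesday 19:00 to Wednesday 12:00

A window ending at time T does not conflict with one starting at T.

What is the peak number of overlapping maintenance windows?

Sweep the timeline, counting +1 at each start and −1 at each end (ends before starts at a tie):
Tuesday 08:00 start EV1 → 1
Tuesday 19:00 end EV1 → 0
Tuesday 19:00 start EV2 → 1
Tuesday 23:00 start EV3 → 2
Wednesday 11:00 end EV3 → 1
Wednesday 12:00 end EV2 → 0
Wednesday 17:00 start EV4 → 1
Wednesday 21:00 start EV6 → 2
Thursday 06:00 start EV5 → 3
Thursday 10:00 end EV4 → 2
Thursday 16:00 end EV6 → 1
Thursday 20:00 end EV5 → 0
Peak is 3, at Thursday 06:00 (EV4, EV5, EV6).

3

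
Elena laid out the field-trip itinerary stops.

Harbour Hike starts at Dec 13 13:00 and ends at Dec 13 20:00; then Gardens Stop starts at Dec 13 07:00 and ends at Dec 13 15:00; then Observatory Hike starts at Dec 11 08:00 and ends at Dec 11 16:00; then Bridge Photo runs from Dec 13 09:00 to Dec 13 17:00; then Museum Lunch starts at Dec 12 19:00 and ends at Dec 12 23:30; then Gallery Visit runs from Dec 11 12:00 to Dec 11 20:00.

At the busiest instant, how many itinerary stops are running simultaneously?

3

Sort all start/end points and keep a running count:
Dec 11 08:00 start Observatory Hike → 1
Dec 11 12:00 start Gallery Visit → 2
Dec 11 16:00 end Observatory Hike → 1
Dec 11 20:00 end Gallery Visit → 0
Dec 12 19:00 start Museum Lunch → 1
Dec 12 23:30 end Museum Lunch → 0
Dec 13 07:00 start Gardens Stop → 1
Dec 13 09:00 start Bridge Photo → 2
Dec 13 13:00 start Harbour Hike → 3
Dec 13 15:00 end Gardens Stop → 2
Dec 13 17:00 end Bridge Photo → 1
Dec 13 20:00 end Harbour Hike → 0
Peak is 3, at Dec 13 13:00 (Bridge Photo, Gardens Stop, Harbour Hike).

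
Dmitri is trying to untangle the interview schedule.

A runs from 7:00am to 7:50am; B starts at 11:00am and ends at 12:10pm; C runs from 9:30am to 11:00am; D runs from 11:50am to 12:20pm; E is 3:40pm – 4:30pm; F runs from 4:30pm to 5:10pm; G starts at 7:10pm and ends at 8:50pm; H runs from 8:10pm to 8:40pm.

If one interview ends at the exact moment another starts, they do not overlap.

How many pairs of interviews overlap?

2

Sorted by start: A, C, B, D, E, F, G, H.
C starts after A ends; A is clear from here.
B starts exactly when C ends (back-to-back, no overlap); C is clear from here.
D starts before B ends → B and D overlap.
E starts after B ends; B is clear from here.
E starts after D ends; D is clear from here.
F starts exactly when E ends (back-to-back, no overlap); E is clear from here.
G starts after F ends; F is clear from here.
H starts before G ends → G and H overlap.
Overlapping pairs: B & D, G & H — 2 in total.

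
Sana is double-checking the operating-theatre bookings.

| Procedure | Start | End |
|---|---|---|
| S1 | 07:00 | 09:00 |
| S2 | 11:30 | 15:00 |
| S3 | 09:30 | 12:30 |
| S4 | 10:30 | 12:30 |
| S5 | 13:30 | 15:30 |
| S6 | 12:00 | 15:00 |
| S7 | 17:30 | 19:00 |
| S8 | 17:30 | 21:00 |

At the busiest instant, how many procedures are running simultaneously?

4

Walk through starts and ends in time order (an end at T is processed before a start at T):
07:00 start S1 → 1
09:00 end S1 → 0
09:30 start S3 → 1
10:30 start S4 → 2
11:30 start S2 → 3
12:00 start S6 → 4
12:30 end S3 → 3
12:30 end S4 → 2
13:30 start S5 → 3
15:00 end S2 → 2
15:00 end S6 → 1
15:30 end S5 → 0
17:30 start S7 → 1
17:30 start S8 → 2
19:00 end S7 → 1
21:00 end S8 → 0
Peak is 4, at 12:00 (S2, S3, S4, S6).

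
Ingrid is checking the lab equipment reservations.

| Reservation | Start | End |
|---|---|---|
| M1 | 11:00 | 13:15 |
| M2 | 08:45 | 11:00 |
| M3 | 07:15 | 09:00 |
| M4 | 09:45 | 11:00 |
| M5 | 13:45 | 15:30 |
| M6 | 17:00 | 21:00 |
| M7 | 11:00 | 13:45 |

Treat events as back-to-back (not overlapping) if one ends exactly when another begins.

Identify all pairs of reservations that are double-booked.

M1 & M7, M2 & M3, M2 & M4

Sorted by start: M3, M2, M4, M1, M7, M5, M6.
M2 starts before M3 ends → M3 and M2 overlap.
M4 starts after M3 ends, so M3 has no further overlaps.
M4 starts before M2 ends → M2 and M4 overlap.
M1 starts exactly when M2 ends (back-to-back, no overlap), so M2 has no further overlaps.
M1 starts exactly when M4 ends (back-to-back, no overlap), so M4 has no further overlaps.
M7 starts before M1 ends → M1 and M7 overlap.
M5 starts after M1 ends, so M1 has no further overlaps.
M5 starts exactly when M7 ends (back-to-back, no overlap), so M7 has no further overlaps.
M6 starts after M5 ends.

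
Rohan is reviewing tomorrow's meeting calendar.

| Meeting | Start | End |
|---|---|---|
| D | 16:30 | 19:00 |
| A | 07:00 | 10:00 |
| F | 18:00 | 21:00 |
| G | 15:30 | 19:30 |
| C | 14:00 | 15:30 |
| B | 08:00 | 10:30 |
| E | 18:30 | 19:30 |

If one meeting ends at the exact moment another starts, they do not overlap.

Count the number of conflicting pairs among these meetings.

Check each pair: they overlap iff neither finishes before the other starts.
Sorted by start: A, B, C, G, D, F, E.
B starts before A ends → A and B overlap.
C starts after A ends; A is clear from here.
C starts after B ends; B is clear from here.
G starts exactly when C ends (back-to-back, no overlap); C is clear from here.
D starts before G ends → G and D overlap.
F starts before G ends → G and F overlap.
E starts before G ends → G and E overlap.
F starts before D ends → D and F overlap.
E starts before D ends → D and E overlap.
E starts before F ends → F and E overlap.
Overlapping pairs: A & B, D & E, D & F, D & G, E & F, E & G, F & G — 7 in total.

7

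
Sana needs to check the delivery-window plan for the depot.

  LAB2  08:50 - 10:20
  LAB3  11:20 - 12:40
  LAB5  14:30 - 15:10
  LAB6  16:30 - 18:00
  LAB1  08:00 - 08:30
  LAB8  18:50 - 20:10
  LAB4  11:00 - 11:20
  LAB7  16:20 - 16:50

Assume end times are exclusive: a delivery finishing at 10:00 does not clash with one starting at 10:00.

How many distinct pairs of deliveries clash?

Sorted by start: LAB1, LAB2, LAB4, LAB3, LAB5, LAB7, LAB6, LAB8.
LAB2 starts after LAB1 ends; LAB1 is clear from here.
LAB4 starts after LAB2 ends; LAB2 is clear from here.
LAB3 starts exactly when LAB4 ends (back-to-back, no overlap); LAB4 is clear from here.
LAB5 starts after LAB3 ends; LAB3 is clear from here.
LAB7 starts after LAB5 ends; LAB5 is clear from here.
LAB6 starts before LAB7 ends → LAB7 and LAB6 overlap.
LAB8 starts after LAB7 ends.
LAB8 starts after LAB6 ends.
Overlapping pairs: LAB6 & LAB7 — 1 in total.

1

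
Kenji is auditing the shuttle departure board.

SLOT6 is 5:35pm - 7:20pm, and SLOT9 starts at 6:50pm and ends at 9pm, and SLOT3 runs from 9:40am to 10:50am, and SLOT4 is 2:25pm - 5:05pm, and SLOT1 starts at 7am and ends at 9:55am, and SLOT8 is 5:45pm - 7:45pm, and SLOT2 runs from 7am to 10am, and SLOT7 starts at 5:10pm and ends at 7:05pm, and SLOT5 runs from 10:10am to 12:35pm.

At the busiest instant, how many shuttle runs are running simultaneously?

Sweep the timeline, counting +1 at each start and −1 at each end (ends before starts at a tie):
7am start SLOT1 → 1
7am start SLOT2 → 2
9:40am start SLOT3 → 3
9:55am end SLOT1 → 2
10am end SLOT2 → 1
10:10am start SLOT5 → 2
10:50am end SLOT3 → 1
12:35pm end SLOT5 → 0
2:25pm start SLOT4 → 1
5:05pm end SLOT4 → 0
5:10pm start SLOT7 → 1
5:35pm start SLOT6 → 2
5:45pm start SLOT8 → 3
6:50pm start SLOT9 → 4
7:05pm end SLOT7 → 3
7:20pm end SLOT6 → 2
7:45pm end SLOT8 → 1
9pm end SLOT9 → 0
Peak is 4, at 6:50pm (SLOT6, SLOT7, SLOT8, SLOT9).

4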